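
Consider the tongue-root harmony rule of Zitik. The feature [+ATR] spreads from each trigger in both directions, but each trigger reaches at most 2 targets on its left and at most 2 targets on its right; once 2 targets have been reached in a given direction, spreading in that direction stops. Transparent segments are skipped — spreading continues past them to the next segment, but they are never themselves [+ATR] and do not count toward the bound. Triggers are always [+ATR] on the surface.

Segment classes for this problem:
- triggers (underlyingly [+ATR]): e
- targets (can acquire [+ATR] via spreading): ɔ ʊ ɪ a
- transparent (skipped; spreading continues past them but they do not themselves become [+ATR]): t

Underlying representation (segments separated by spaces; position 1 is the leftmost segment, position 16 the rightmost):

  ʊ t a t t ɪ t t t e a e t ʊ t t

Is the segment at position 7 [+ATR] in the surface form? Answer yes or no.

From /e/ at 10 rightward: 11 /a/ → [+ATR]; 12 /e/ is itself a trigger — this domain ends here.
From /e/ at 10 leftward: 9 /t/ transparent; 8 /t/ transparent; 7 /t/ transparent; 6 /ɪ/ → [+ATR]; 5 /t/ transparent; 4 /t/ transparent; 3 /a/ → [+ATR]; bound reached.
From /e/ at 12 rightward: 13 /t/ transparent; 14 /ʊ/ → [+ATR]; 15 /t/ transparent; 16 /t/ transparent; word edge.
From /e/ at 12 leftward: 11 /a/ → [+ATR]; 10 /e/ is itself a trigger — this domain ends here.
Target with no active source: position 1 stays [-ATR].
[+ATR] positions on the surface: 3 6 10 11 12 14.

no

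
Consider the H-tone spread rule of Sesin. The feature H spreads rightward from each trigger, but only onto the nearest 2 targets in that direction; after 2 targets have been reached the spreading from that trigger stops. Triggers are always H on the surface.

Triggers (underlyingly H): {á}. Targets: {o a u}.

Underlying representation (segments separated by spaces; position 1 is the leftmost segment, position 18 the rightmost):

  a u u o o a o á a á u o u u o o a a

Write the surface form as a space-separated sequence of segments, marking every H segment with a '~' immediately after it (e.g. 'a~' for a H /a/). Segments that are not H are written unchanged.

From /á/ at 8 rightward: 9 /a/ → H; 10 /á/ is itself a trigger — this domain ends here.
From /á/ at 10 rightward: 11 /u/ → H; 12 /o/ → H; bound reached.
Targets with no active source: positions 1 2 3 4 5 6 7 13 14 15 16 17 18 stay [-high tone].
H positions on the surface: 8 9 10 11 12.

a u u o o a o á~ a~ á~ u~ o~ u u o o a a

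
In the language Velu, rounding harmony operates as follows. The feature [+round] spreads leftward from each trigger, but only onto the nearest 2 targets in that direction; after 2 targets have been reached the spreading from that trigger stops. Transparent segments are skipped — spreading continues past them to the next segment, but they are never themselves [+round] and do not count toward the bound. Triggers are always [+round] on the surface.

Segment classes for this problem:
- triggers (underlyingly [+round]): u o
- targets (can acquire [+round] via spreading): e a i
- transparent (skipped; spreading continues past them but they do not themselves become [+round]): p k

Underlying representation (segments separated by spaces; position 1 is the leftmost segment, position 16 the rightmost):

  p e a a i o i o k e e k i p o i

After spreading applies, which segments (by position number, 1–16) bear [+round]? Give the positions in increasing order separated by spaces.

From /o/ at 6 leftward: 5 /i/ → [+round]; 4 /a/ → [+round]; bound reached.
From /o/ at 8 leftward: 7 /i/ → [+round]; 6 /o/ is itself a trigger — this domain ends here.
From /o/ at 15 leftward: 14 /p/ transparent; 13 /i/ → [+round]; 12 /k/ transparent; 11 /e/ → [+round]; bound reached.
Targets with no active source: positions 2 3 10 16 stay [-round].

4 5 6 7 8 11 13 15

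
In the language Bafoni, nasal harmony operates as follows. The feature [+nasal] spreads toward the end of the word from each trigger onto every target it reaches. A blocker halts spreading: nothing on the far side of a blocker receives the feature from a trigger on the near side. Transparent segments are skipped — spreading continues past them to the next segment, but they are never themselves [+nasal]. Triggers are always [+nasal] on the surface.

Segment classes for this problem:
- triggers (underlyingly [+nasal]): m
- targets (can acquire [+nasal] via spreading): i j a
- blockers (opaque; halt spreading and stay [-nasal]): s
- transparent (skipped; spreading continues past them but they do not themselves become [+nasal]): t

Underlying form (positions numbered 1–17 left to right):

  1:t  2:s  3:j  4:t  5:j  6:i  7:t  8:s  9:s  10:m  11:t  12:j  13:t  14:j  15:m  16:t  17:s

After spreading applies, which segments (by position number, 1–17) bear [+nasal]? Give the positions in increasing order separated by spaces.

10 12 14 15

From /m/ at 10 rightward: 11 /t/ transparent; 12 /j/ → [+nasal]; 13 /t/ transparent; 14 /j/ → [+nasal]; 15 /m/ is itself a trigger — this domain ends here.
From /m/ at 15 rightward: 16 /t/ transparent; 17 /s/ blocks.
Targets with no active source: positions 3 5 6 stay [-nasal].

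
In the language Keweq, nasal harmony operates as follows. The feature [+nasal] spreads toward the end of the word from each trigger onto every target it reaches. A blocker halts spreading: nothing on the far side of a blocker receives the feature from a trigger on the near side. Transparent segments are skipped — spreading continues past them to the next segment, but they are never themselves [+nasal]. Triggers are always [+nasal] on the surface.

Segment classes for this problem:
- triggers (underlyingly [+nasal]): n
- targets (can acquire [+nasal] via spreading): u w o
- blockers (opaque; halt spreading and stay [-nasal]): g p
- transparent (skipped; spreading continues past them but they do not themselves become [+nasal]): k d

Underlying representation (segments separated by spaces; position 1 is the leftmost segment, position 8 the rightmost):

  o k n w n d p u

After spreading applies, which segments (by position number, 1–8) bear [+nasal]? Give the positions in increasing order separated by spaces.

3 4 5

From /n/ at 3 rightward: 4 /w/ → [+nasal]; 5 /n/ is itself a trigger — this domain ends here.
From /n/ at 5 rightward: 6 /d/ transparent; 7 /p/ blocks.
Targets with no active source: positions 1 8 stay [-nasal].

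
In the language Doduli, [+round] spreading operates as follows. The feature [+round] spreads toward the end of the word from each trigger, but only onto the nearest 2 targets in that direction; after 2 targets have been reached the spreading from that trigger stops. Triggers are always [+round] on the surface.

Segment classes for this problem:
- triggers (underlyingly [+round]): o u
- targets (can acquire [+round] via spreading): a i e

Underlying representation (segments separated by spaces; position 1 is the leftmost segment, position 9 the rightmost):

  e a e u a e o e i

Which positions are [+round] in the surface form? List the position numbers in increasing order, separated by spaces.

From /u/ at 4 rightward: 5 /a/ → [+round]; 6 /e/ → [+round]; bound reached.
From /o/ at 7 rightward: 8 /e/ → [+round]; 9 /i/ → [+round]; bound reached.
Targets with no active source: positions 1 2 3 stay [-round].

4 5 6 7 8 9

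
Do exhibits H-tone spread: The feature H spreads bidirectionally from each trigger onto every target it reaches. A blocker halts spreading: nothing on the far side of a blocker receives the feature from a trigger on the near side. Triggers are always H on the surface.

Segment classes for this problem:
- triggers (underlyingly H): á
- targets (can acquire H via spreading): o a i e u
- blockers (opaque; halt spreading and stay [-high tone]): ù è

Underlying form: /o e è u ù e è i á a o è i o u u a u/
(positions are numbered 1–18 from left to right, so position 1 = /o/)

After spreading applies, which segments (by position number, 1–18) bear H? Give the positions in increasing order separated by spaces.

8 9 10 11

From /á/ at 9 rightward: 10 /a/ → H; 11 /o/ → H; 12 /è/ blocks.
From /á/ at 9 leftward: 8 /i/ → H; 7 /è/ blocks.
Targets with no active source: positions 1 2 4 6 13 14 15 16 17 18 stay [-high tone].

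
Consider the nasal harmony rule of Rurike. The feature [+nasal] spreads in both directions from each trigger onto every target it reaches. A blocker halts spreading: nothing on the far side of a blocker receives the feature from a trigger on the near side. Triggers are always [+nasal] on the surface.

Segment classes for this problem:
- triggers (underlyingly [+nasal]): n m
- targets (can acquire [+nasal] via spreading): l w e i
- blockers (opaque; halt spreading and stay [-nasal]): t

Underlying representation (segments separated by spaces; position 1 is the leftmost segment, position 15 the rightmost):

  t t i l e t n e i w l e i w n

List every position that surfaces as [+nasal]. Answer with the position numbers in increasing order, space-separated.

7 8 9 10 11 12 13 14 15

From /n/ at 7 rightward: 8 /e/ → [+nasal]; 9 /i/ → [+nasal]; 10 /w/ → [+nasal]; 11 /l/ → [+nasal]; 12 /e/ → [+nasal]; 13 /i/ → [+nasal]; 14 /w/ → [+nasal]; 15 /n/ is itself a trigger — this domain ends here.
From /n/ at 7 leftward: 6 /t/ blocks.
From /n/ at 15 rightward: word edge.
From /n/ at 15 leftward: 14 /w/ → [+nasal]; 13 /i/ → [+nasal]; 12 /e/ → [+nasal]; 11 /l/ → [+nasal]; 10 /w/ → [+nasal]; 9 /i/ → [+nasal]; 8 /e/ → [+nasal]; 7 /n/ is itself a trigger — this domain ends here.
Targets with no active source: positions 3 4 5 stay [-nasal].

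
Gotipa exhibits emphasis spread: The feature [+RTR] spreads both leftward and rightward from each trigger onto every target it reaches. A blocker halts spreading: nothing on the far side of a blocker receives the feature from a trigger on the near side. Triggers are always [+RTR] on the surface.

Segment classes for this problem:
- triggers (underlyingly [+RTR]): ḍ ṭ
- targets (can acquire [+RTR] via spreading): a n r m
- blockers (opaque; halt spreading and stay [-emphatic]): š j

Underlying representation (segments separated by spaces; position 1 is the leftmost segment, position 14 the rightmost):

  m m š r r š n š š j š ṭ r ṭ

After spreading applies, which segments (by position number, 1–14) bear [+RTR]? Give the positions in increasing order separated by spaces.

From /ṭ/ at 12 rightward: 13 /r/ → [+RTR]; 14 /ṭ/ is itself a trigger — this domain ends here.
From /ṭ/ at 12 leftward: 11 /š/ blocks.
From /ṭ/ at 14 rightward: word edge.
From /ṭ/ at 14 leftward: 13 /r/ → [+RTR]; 12 /ṭ/ is itself a trigger — this domain ends here.
Targets with no active source: positions 1 2 4 5 7 stay [-emphatic].

12 13 14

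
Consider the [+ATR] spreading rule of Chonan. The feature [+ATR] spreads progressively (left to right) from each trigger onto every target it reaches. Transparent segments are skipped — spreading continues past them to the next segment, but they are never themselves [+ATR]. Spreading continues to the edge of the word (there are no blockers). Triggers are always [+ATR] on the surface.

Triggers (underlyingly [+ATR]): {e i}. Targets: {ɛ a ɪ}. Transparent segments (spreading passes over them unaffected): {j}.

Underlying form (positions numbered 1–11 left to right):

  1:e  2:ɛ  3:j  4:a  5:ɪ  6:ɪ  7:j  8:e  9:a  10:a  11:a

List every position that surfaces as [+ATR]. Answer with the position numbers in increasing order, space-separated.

1 2 4 5 6 8 9 10 11

From /e/ at 1 rightward: 2 /ɛ/ → [+ATR]; 3 /j/ transparent; 4 /a/ → [+ATR]; 5 /ɪ/ → [+ATR]; 6 /ɪ/ → [+ATR]; 7 /j/ transparent; 8 /e/ is itself a trigger — this domain ends here.
From /e/ at 8 rightward: 9 /a/ → [+ATR]; 10 /a/ → [+ATR]; 11 /a/ → [+ATR]; word edge.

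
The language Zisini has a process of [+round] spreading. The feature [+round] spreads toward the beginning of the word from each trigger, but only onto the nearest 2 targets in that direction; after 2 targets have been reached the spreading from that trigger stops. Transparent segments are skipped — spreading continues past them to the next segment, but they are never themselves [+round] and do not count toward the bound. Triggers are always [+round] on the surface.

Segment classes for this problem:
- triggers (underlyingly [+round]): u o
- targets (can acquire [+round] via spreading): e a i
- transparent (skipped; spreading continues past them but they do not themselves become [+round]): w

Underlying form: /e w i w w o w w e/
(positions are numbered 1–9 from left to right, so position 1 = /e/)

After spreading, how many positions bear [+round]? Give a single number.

From /o/ at 6 leftward: 5 /w/ transparent; 4 /w/ transparent; 3 /i/ → [+round]; 2 /w/ transparent; 1 /e/ → [+round]; bound reached.
Target with no active source: position 9 stays [-round].
[+round] positions on the surface: 1 3 6.

3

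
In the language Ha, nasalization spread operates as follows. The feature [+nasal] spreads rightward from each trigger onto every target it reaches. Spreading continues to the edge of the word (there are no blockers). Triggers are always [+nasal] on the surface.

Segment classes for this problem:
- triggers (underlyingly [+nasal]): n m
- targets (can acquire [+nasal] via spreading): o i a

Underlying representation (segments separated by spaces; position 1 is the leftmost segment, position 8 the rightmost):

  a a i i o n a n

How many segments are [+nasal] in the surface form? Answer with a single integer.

From /n/ at 6 rightward: 7 /a/ → [+nasal]; 8 /n/ is itself a trigger — this domain ends here.
From /n/ at 8 rightward: word edge.
Targets with no active source: positions 1 2 3 4 5 stay [-nasal].
[+nasal] positions on the surface: 6 7 8.

3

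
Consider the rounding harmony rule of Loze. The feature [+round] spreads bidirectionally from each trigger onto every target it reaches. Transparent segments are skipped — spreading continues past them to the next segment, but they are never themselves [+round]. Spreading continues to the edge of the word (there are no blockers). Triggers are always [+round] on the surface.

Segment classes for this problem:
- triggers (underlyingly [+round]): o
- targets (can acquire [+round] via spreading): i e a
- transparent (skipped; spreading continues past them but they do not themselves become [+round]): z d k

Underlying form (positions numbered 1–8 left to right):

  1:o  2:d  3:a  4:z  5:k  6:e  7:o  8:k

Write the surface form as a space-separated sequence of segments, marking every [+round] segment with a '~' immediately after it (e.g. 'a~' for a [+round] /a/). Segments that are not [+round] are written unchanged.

o~ d a~ z k e~ o~ k

From /o/ at 1 rightward: 2 /d/ transparent; 3 /a/ → [+round]; 4 /z/ transparent; 5 /k/ transparent; 6 /e/ → [+round]; 7 /o/ is itself a trigger — this domain ends here.
From /o/ at 1 leftward: word edge.
From /o/ at 7 rightward: 8 /k/ transparent; word edge.
From /o/ at 7 leftward: 6 /e/ → [+round]; 5 /k/ transparent; 4 /z/ transparent; 3 /a/ → [+round]; 2 /d/ transparent; 1 /o/ is itself a trigger — this domain ends here.
[+round] positions on the surface: 1 3 6 7.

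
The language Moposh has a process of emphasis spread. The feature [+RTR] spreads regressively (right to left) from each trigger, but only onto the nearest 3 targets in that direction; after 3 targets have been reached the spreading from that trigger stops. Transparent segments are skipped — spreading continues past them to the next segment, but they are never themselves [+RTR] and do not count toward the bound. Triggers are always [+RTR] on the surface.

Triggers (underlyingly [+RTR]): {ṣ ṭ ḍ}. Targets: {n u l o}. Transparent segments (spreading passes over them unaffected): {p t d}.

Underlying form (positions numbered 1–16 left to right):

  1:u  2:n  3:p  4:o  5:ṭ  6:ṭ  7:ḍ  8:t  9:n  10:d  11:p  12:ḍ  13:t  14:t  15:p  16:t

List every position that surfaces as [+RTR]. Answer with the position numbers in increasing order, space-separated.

1 2 4 5 6 7 9 12

From /ṭ/ at 5 leftward: 4 /o/ → [+RTR]; 3 /p/ transparent; 2 /n/ → [+RTR]; 1 /u/ → [+RTR]; bound reached.
From /ṭ/ at 6 leftward: 5 /ṭ/ is itself a trigger — this domain ends here.
From /ḍ/ at 7 leftward: 6 /ṭ/ is itself a trigger — this domain ends here.
From /ḍ/ at 12 leftward: 11 /p/ transparent; 10 /d/ transparent; 9 /n/ → [+RTR]; 8 /t/ transparent; 7 /ḍ/ is itself a trigger — this domain ends here.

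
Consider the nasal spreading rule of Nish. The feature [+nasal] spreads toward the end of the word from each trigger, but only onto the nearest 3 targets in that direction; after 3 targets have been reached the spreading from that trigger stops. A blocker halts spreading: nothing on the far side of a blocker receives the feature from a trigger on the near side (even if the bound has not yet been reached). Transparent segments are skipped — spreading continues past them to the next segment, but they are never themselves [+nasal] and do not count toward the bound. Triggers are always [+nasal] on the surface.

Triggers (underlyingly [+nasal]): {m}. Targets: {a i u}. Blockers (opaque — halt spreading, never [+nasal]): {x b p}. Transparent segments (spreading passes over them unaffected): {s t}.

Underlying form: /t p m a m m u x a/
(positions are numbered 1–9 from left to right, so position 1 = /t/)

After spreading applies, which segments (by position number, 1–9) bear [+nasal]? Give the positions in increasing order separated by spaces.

3 4 5 6 7

From /m/ at 3 rightward: 4 /a/ → [+nasal]; 5 /m/ is itself a trigger — this domain ends here.
From /m/ at 5 rightward: 6 /m/ is itself a trigger — this domain ends here.
From /m/ at 6 rightward: 7 /u/ → [+nasal]; 8 /x/ blocks.
Target with no active source: position 9 stays [-nasal].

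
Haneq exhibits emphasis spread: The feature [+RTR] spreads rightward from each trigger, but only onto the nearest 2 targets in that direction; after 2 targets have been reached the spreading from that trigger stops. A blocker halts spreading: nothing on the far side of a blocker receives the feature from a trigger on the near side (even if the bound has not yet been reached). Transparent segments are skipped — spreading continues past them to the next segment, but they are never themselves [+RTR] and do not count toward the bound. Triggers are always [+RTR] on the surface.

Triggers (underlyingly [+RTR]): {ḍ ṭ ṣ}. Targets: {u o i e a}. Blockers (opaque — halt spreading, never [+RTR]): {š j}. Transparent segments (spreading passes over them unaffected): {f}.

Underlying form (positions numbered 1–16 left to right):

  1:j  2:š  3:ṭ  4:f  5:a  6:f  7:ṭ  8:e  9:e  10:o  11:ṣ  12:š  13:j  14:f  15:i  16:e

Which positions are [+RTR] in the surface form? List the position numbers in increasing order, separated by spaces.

3 5 7 8 9 11

From /ṭ/ at 3 rightward: 4 /f/ transparent; 5 /a/ → [+RTR]; 6 /f/ transparent; 7 /ṭ/ is itself a trigger — this domain ends here.
From /ṭ/ at 7 rightward: 8 /e/ → [+RTR]; 9 /e/ → [+RTR]; bound reached.
From /ṣ/ at 11 rightward: 12 /š/ blocks.
Targets with no active source: positions 10 15 16 stay [-emphatic].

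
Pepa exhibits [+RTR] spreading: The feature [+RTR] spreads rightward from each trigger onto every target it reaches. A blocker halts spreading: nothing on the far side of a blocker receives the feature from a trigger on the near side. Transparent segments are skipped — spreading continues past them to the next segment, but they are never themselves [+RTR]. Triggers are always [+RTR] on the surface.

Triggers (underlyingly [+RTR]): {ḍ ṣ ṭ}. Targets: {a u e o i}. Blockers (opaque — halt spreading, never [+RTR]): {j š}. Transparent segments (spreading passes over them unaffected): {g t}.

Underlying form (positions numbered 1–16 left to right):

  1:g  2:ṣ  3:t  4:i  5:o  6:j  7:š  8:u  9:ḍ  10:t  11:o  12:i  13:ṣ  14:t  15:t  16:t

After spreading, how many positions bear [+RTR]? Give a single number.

7

From /ṣ/ at 2 rightward: 3 /t/ transparent; 4 /i/ → [+RTR]; 5 /o/ → [+RTR]; 6 /j/ blocks.
From /ḍ/ at 9 rightward: 10 /t/ transparent; 11 /o/ → [+RTR]; 12 /i/ → [+RTR]; 13 /ṣ/ is itself a trigger — this domain ends here.
From /ṣ/ at 13 rightward: 14 /t/ transparent; 15 /t/ transparent; 16 /t/ transparent; word edge.
Target with no active source: position 8 stays [-emphatic].
[+RTR] positions on the surface: 2 4 5 9 11 12 13.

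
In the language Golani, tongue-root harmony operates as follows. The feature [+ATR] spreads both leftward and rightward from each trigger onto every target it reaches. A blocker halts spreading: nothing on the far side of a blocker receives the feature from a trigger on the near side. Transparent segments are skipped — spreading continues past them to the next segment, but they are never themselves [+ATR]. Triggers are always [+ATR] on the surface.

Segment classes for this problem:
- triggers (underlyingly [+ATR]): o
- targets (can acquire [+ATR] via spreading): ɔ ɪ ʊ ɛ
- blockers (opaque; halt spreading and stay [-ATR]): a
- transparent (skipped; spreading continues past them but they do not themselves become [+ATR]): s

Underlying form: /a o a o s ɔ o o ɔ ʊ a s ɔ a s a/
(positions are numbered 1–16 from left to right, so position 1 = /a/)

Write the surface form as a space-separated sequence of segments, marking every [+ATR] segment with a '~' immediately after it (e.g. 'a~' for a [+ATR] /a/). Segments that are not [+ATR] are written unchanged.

a o~ a o~ s ɔ~ o~ o~ ɔ~ ʊ~ a s ɔ a s a

From /o/ at 2 rightward: 3 /a/ blocks.
From /o/ at 2 leftward: 1 /a/ blocks.
From /o/ at 4 rightward: 5 /s/ transparent; 6 /ɔ/ → [+ATR]; 7 /o/ is itself a trigger — this domain ends here.
From /o/ at 4 leftward: 3 /a/ blocks.
From /o/ at 7 rightward: 8 /o/ is itself a trigger — this domain ends here.
From /o/ at 7 leftward: 6 /ɔ/ → [+ATR]; 5 /s/ transparent; 4 /o/ is itself a trigger — this domain ends here.
From /o/ at 8 rightward: 9 /ɔ/ → [+ATR]; 10 /ʊ/ → [+ATR]; 11 /a/ blocks.
From /o/ at 8 leftward: 7 /o/ is itself a trigger — this domain ends here.
Target with no active source: position 13 stays [-ATR].
[+ATR] positions on the surface: 2 4 6 7 8 9 10.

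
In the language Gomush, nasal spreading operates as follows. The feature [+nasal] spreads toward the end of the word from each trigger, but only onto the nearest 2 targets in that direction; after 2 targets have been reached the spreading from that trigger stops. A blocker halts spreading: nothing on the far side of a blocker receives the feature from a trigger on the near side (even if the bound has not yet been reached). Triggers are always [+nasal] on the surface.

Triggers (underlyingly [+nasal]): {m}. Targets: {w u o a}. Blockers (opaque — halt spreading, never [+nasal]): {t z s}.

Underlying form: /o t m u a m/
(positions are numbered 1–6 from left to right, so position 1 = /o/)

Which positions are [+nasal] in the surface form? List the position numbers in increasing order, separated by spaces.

From /m/ at 3 rightward: 4 /u/ → [+nasal]; 5 /a/ → [+nasal]; bound reached.
From /m/ at 6 rightward: word edge.
Target with no active source: position 1 stays [-nasal].

3 4 5 6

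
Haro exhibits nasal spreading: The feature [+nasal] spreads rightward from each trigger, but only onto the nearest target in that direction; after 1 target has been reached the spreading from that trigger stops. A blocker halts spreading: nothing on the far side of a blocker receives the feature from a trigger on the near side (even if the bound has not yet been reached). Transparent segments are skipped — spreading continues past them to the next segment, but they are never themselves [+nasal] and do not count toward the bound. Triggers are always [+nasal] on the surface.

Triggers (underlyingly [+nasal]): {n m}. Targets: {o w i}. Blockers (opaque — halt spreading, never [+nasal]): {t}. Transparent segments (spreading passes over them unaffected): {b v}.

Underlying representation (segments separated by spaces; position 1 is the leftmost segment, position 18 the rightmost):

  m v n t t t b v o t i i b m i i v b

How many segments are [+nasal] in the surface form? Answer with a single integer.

From /m/ at 1 rightward: 2 /v/ transparent; 3 /n/ is itself a trigger — this domain ends here.
From /n/ at 3 rightward: 4 /t/ blocks.
From /m/ at 14 rightward: 15 /i/ → [+nasal]; bound reached.
Targets with no active source: positions 9 11 12 16 stay [-nasal].
[+nasal] positions on the surface: 1 3 14 15.

4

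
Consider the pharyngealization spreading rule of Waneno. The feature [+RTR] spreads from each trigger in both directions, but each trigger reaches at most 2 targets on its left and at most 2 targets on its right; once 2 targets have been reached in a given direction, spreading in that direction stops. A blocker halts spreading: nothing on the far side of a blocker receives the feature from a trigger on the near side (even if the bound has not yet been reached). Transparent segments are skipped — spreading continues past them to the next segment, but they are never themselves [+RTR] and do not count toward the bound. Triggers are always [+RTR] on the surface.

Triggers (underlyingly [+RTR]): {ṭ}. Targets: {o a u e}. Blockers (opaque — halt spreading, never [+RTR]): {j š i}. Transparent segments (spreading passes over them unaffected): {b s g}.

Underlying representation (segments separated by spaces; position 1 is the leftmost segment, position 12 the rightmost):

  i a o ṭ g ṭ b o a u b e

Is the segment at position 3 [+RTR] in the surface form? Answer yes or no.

From /ṭ/ at 4 rightward: 5 /g/ transparent; 6 /ṭ/ is itself a trigger — this domain ends here.
From /ṭ/ at 4 leftward: 3 /o/ → [+RTR]; 2 /a/ → [+RTR]; bound reached.
From /ṭ/ at 6 rightward: 7 /b/ transparent; 8 /o/ → [+RTR]; 9 /a/ → [+RTR]; bound reached.
From /ṭ/ at 6 leftward: 5 /g/ transparent; 4 /ṭ/ is itself a trigger — this domain ends here.
Targets with no active source: positions 10 12 stay [-emphatic].
[+RTR] positions on the surface: 2 3 4 6 8 9.

yes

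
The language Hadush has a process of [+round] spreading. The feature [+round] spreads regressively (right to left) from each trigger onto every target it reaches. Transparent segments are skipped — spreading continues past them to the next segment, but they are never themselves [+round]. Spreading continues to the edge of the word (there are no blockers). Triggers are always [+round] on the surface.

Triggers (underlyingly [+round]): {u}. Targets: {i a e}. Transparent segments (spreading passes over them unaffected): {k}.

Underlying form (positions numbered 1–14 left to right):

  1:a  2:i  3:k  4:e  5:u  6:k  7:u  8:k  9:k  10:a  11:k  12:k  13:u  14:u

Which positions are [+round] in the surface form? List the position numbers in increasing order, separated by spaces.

From /u/ at 5 leftward: 4 /e/ → [+round]; 3 /k/ transparent; 2 /i/ → [+round]; 1 /a/ → [+round]; word edge.
From /u/ at 7 leftward: 6 /k/ transparent; 5 /u/ is itself a trigger — this domain ends here.
From /u/ at 13 leftward: 12 /k/ transparent; 11 /k/ transparent; 10 /a/ → [+round]; 9 /k/ transparent; 8 /k/ transparent; 7 /u/ is itself a trigger — this domain ends here.
From /u/ at 14 leftward: 13 /u/ is itself a trigger — this domain ends here.

1 2 4 5 7 10 13 14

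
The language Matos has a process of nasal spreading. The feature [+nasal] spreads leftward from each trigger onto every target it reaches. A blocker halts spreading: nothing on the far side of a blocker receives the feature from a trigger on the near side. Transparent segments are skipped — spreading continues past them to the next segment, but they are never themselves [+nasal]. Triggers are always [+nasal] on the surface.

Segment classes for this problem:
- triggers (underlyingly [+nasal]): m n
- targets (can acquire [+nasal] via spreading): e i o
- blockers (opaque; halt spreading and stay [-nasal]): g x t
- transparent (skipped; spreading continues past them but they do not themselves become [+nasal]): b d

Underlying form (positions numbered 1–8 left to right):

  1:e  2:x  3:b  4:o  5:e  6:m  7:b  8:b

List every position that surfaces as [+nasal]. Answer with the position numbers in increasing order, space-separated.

4 5 6

From /m/ at 6 leftward: 5 /e/ → [+nasal]; 4 /o/ → [+nasal]; 3 /b/ transparent; 2 /x/ blocks.
Target with no active source: position 1 stays [-nasal].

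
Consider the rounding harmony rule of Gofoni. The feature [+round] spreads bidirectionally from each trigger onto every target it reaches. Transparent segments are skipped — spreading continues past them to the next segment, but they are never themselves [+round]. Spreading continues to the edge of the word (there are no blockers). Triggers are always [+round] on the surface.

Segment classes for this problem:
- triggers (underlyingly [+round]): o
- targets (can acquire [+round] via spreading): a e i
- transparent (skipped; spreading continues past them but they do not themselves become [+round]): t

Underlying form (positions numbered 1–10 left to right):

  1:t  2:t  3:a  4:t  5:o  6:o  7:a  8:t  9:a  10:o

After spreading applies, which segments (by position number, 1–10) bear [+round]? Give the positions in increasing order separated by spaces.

From /o/ at 5 rightward: 6 /o/ is itself a trigger — this domain ends here.
From /o/ at 5 leftward: 4 /t/ transparent; 3 /a/ → [+round]; 2 /t/ transparent; 1 /t/ transparent; word edge.
From /o/ at 6 rightward: 7 /a/ → [+round]; 8 /t/ transparent; 9 /a/ → [+round]; 10 /o/ is itself a trigger — this domain ends here.
From /o/ at 6 leftward: 5 /o/ is itself a trigger — this domain ends here.
From /o/ at 10 rightward: word edge.
From /o/ at 10 leftward: 9 /a/ → [+round]; 8 /t/ transparent; 7 /a/ → [+round]; 6 /o/ is itself a trigger — this domain ends here.

3 5 6 7 9 10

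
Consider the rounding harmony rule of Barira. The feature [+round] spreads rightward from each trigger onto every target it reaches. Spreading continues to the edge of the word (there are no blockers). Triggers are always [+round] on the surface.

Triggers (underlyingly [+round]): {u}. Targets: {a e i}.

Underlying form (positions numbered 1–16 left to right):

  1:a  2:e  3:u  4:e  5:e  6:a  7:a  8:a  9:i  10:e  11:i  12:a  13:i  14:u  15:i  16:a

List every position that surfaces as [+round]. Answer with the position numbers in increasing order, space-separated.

3 4 5 6 7 8 9 10 11 12 13 14 15 16

From /u/ at 3 rightward: 4 /e/ → [+round]; 5 /e/ → [+round]; 6 /a/ → [+round]; 7 /a/ → [+round]; 8 /a/ → [+round]; 9 /i/ → [+round]; 10 /e/ → [+round]; 11 /i/ → [+round]; 12 /a/ → [+round]; 13 /i/ → [+round]; 14 /u/ is itself a trigger — this domain ends here.
From /u/ at 14 rightward: 15 /i/ → [+round]; 16 /a/ → [+round]; word edge.
Targets with no active source: positions 1 2 stay [-round].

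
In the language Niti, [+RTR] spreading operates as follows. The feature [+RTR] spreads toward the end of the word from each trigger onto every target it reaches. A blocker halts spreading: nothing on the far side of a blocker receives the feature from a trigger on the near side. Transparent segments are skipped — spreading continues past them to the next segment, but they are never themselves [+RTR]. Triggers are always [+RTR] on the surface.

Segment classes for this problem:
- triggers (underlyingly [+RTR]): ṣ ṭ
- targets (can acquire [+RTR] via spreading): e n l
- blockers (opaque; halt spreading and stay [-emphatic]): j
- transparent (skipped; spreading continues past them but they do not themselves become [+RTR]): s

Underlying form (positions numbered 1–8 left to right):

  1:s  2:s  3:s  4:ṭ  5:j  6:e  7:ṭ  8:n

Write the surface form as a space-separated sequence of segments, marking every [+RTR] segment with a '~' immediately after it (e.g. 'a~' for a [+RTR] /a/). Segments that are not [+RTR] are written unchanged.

s s s ṭ~ j e ṭ~ n~

From /ṭ/ at 4 rightward: 5 /j/ blocks.
From /ṭ/ at 7 rightward: 8 /n/ → [+RTR]; word edge.
Target with no active source: position 6 stays [-emphatic].
[+RTR] positions on the surface: 4 7 8.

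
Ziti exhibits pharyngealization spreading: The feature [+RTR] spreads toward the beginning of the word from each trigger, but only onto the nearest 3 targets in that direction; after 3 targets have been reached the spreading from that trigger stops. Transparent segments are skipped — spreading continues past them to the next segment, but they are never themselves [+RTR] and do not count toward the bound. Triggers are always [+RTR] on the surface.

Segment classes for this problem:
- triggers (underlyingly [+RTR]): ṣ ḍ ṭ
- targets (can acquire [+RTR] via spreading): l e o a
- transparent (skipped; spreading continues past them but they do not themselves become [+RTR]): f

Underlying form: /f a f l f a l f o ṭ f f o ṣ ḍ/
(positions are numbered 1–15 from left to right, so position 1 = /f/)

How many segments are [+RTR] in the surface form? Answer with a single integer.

7

From /ṭ/ at 10 leftward: 9 /o/ → [+RTR]; 8 /f/ transparent; 7 /l/ → [+RTR]; 6 /a/ → [+RTR]; bound reached.
From /ṣ/ at 14 leftward: 13 /o/ → [+RTR]; 12 /f/ transparent; 11 /f/ transparent; 10 /ṭ/ is itself a trigger — this domain ends here.
From /ḍ/ at 15 leftward: 14 /ṣ/ is itself a trigger — this domain ends here.
Targets with no active source: positions 2 4 stay [-emphatic].
[+RTR] positions on the surface: 6 7 9 10 13 14 15.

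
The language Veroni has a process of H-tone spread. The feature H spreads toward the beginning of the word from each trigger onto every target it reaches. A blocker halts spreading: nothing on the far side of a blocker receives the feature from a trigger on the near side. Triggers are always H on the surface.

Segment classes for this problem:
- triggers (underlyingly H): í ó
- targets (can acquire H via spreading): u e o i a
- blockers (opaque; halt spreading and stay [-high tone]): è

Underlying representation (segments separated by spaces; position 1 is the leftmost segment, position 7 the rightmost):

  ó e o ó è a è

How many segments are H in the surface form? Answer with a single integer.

From /ó/ at 1 leftward: word edge.
From /ó/ at 4 leftward: 3 /o/ → H; 2 /e/ → H; 1 /ó/ is itself a trigger — this domain ends here.
Target with no active source: position 6 stays [-high tone].
H positions on the surface: 1 2 3 4.

4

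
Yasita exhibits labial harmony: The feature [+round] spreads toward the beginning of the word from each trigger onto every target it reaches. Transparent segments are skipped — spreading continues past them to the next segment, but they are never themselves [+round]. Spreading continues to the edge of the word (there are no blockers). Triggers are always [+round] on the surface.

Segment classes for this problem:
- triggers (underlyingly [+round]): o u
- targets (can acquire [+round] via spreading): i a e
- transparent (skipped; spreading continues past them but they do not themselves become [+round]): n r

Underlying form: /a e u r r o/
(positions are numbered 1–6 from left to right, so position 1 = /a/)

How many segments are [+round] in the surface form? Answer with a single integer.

From /u/ at 3 leftward: 2 /e/ → [+round]; 1 /a/ → [+round]; word edge.
From /o/ at 6 leftward: 5 /r/ transparent; 4 /r/ transparent; 3 /u/ is itself a trigger — this domain ends here.
[+round] positions on the surface: 1 2 3 6.

4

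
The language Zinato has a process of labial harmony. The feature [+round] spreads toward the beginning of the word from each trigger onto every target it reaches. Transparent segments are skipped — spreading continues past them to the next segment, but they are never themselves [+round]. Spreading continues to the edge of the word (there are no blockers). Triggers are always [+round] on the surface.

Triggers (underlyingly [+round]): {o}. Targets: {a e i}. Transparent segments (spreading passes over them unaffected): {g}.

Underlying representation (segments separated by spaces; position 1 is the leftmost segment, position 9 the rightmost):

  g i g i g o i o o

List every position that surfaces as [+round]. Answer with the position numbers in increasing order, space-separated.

2 4 6 7 8 9

From /o/ at 6 leftward: 5 /g/ transparent; 4 /i/ → [+round]; 3 /g/ transparent; 2 /i/ → [+round]; 1 /g/ transparent; word edge.
From /o/ at 8 leftward: 7 /i/ → [+round]; 6 /o/ is itself a trigger — this domain ends here.
From /o/ at 9 leftward: 8 /o/ is itself a trigger — this domain ends here.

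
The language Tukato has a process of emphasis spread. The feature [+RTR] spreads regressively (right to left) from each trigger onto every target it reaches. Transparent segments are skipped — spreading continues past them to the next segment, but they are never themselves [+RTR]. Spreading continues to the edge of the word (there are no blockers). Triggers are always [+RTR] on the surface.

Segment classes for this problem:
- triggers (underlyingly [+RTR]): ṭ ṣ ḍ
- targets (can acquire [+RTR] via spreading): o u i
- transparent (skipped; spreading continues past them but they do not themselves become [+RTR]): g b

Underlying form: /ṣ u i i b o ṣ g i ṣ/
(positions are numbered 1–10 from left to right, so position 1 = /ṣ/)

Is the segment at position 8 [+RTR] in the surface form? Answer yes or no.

no

From /ṣ/ at 1 leftward: word edge.
From /ṣ/ at 7 leftward: 6 /o/ → [+RTR]; 5 /b/ transparent; 4 /i/ → [+RTR]; 3 /i/ → [+RTR]; 2 /u/ → [+RTR]; 1 /ṣ/ is itself a trigger — this domain ends here.
From /ṣ/ at 10 leftward: 9 /i/ → [+RTR]; 8 /g/ transparent; 7 /ṣ/ is itself a trigger — this domain ends here.
[+RTR] positions on the surface: 1 2 3 4 6 7 9 10.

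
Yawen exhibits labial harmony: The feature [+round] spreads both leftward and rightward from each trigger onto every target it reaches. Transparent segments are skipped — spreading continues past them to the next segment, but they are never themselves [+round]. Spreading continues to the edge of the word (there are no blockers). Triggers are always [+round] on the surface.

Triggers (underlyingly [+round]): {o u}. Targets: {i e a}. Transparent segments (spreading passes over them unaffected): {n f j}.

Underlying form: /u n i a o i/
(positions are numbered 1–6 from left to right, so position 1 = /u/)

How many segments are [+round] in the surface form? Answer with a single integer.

5

From /u/ at 1 rightward: 2 /n/ transparent; 3 /i/ → [+round]; 4 /a/ → [+round]; 5 /o/ is itself a trigger — this domain ends here.
From /u/ at 1 leftward: word edge.
From /o/ at 5 rightward: 6 /i/ → [+round]; word edge.
From /o/ at 5 leftward: 4 /a/ → [+round]; 3 /i/ → [+round]; 2 /n/ transparent; 1 /u/ is itself a trigger — this domain ends here.
[+round] positions on the surface: 1 3 4 5 6.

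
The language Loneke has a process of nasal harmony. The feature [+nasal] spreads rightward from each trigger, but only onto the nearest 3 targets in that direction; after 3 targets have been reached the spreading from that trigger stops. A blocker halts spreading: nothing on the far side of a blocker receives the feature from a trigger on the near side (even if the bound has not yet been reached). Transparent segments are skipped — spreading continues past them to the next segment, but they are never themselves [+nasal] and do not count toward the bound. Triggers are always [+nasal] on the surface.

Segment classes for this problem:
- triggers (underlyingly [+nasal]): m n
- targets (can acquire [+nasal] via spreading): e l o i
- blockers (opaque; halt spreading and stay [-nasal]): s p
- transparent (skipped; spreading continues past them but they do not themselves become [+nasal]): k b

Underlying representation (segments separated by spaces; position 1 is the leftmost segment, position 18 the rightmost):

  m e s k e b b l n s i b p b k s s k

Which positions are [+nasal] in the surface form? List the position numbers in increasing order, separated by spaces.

From /m/ at 1 rightward: 2 /e/ → [+nasal]; 3 /s/ blocks.
From /n/ at 9 rightward: 10 /s/ blocks.
Targets with no active source: positions 5 8 11 stay [-nasal].

1 2 9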